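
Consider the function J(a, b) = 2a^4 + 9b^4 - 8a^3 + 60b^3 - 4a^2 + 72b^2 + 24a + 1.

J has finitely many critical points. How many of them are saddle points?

J separates as a function of a plus a function of b, so ∇J=0 decouples.
∂J/∂a = 8(a - 3)(a - 1)(a + 1) = 0 at a ∈ {-1, 1, 3}; ∂J/∂b = 36b(b + 1)(b + 4) = 0 at b ∈ {-4, -1, 0}.
The Hessian is diagonal: diag(J_aa, J_bb). Second derivatives: J_aa(-1)=64, J_aa(1)=-32, J_aa(3)=64; J_bb(-4)=432, J_bb(-1)=-108, J_bb(0)=144.
Saddle points occur where the two diagonal entries have opposite signs: (-1, -1), (1, -4), (1, 0), (3, -1). Count: 4.

4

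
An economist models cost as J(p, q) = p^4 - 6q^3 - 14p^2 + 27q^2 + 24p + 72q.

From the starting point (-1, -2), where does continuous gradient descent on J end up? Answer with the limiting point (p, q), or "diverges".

J is separable, so gradient descent decouples: p follows -∂J/∂p, q follows -∂J/∂q.
∂J/∂p = 4(p - 2)(p - 1)(p + 3); at p=-1 this is 48, so p decreases.
∂J/∂q = -18(q - 4)(q + 1); at q=-2 this is -108, so q increases.
p converges to its nearest critical value -3 (a local min of the p-part); q converges to -1. The iterate converges to (-3, -1).

(-3, -1)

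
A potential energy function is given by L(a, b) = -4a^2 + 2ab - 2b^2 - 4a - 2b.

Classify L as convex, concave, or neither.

L is quadratic, so its Hessian is the constant matrix H = [[-8, 2], [2, -4]].
det(H) = 28, tr(H) = -12.
det(H) > 0 and tr(H) < 0, so H is negative definite everywhere: concave.

concave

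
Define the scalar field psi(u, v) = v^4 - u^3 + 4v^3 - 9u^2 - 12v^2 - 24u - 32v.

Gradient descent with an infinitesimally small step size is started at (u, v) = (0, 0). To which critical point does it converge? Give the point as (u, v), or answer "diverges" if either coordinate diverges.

psi is separable, so gradient descent decouples: u follows -∂psi/∂u, v follows -∂psi/∂v.
∂psi/∂u = -3(u + 2)(u + 4); at u=0 this is -24, so u increases.
∂psi/∂v = 4(v - 2)(v + 1)(v + 4); at v=0 this is -32, so v increases.
The u-coordinate has no critical point in that direction and runs off to infinity.

diverges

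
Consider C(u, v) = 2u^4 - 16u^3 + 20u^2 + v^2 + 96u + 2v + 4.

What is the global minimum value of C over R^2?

-55

C(u,v) separates as P(u) + Q(v) + 4, so its minimum is min P + min Q + 4.
P'(u) = 8(u - 4)(u - 3)(u + 1) vanishes at u ∈ {-1, 3, 4}; Q'(v) = 2v + 2 vanishes at v ∈ {-1}.
Local minima of P (where P''>0): P(-1)=-58, P(4)=192. Local minima of Q: Q(-1)=-1.
So the global minimum of C is P(-1) + Q(-1) + 4 = -58 − 1 + 4 = -55, attained at (-1, -1).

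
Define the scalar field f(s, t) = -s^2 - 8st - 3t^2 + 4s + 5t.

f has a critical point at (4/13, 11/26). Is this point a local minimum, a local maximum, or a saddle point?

saddle point

The Hessian of f is constant: H = [[-2, -8], [-8, -6]].
det(H) = (-2)·(-6) − (-8)² = -52.
Since det(H) < 0, H is indefinite and the critical point is a saddle point.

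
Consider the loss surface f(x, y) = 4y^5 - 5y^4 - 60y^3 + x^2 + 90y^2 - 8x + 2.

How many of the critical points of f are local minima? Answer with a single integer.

f separates as a function of x plus a function of y, so ∇f=0 decouples.
∂f/∂x = 2(x - 4) = 0 at x ∈ {4}; ∂f/∂y = 20y(y - 3)(y - 1)(y + 3) = 0 at y ∈ {-3, 0, 1, 3}.
The Hessian is diagonal: diag(f_xx, f_yy). Second derivatives: f_xx(4)=2; f_yy(-3)=-1440, f_yy(0)=180, f_yy(1)=-160, f_yy(3)=720.
Local minima occur where both diagonal entries positive: (4, 0), (4, 3). Count: 2.

2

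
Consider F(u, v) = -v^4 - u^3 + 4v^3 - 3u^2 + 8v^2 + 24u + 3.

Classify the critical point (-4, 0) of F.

local minimum

The mixed partial ∂²F/∂u∂v is 0, so the Hessian at any point is diag(F_uu, F_vv) = diag(-6(u + 1), 4(-3v^2 + 6v + 4)).
At (-4, 0): H = diag(18, 16).
Both eigenvalues are positive, so H is positive definite: a local minimum.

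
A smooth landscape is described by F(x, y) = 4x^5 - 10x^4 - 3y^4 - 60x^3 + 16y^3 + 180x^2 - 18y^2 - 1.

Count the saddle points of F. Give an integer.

6

F separates as a function of x plus a function of y, so ∇F=0 decouples.
∂F/∂x = 20x(x - 3)(x - 2)(x + 3) = 0 at x ∈ {-3, 0, 2, 3}; ∂F/∂y = -12y(y - 3)(y - 1) = 0 at y ∈ {0, 1, 3}.
The Hessian is diagonal: diag(F_xx, F_yy). Second derivatives: F_xx(-3)=-1800, F_xx(0)=360, F_xx(2)=-200, F_xx(3)=360; F_yy(0)=-36, F_yy(1)=24, F_yy(3)=-72.
Saddle points occur where the two diagonal entries have opposite signs: (-3, 1), (0, 0), (0, 3), (2, 1), (3, 0), (3, 3). Count: 6.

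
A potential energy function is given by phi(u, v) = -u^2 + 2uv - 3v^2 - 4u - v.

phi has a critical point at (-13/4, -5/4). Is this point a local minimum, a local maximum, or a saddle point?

The Hessian of phi is constant: H = [[-2, 2], [2, -6]].
det(H) = (-2)·(-6) − 2² = 8.
det(H) > 0 and tr(H) = -8 < 0, so H is negative definite and the point is a local maximum.

local maximum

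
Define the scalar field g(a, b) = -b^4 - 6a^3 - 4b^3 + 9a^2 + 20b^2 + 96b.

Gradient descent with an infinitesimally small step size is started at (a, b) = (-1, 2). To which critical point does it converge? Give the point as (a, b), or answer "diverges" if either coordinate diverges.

(0, -2)

g is separable, so gradient descent decouples: a follows -∂g/∂a, b follows -∂g/∂b.
∂g/∂a = -18a(a - 1); at a=-1 this is -36, so a increases.
∂g/∂b = -4(b - 3)(b + 2)(b + 4); at b=2 this is 96, so b decreases.
a converges to its nearest critical value 0 (a local min of the a-part); b converges to -2. The iterate converges to (0, -2).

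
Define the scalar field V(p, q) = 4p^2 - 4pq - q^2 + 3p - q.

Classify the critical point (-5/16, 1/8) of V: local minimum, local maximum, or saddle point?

The Hessian of V is constant: H = [[8, -4], [-4, -2]].
det(H) = 8·(-2) − (-4)² = -32.
Since det(H) < 0, H is indefinite and the critical point is a saddle point.

saddle point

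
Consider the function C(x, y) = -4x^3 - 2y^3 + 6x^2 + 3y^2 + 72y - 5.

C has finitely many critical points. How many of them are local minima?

1

C separates as a function of x plus a function of y, so ∇C=0 decouples.
∂C/∂x = -12x(x - 1) = 0 at x ∈ {0, 1}; ∂C/∂y = -6(y - 4)(y + 3) = 0 at y ∈ {-3, 4}.
The Hessian is diagonal: diag(C_xx, C_yy). Second derivatives: C_xx(0)=12, C_xx(1)=-12; C_yy(-3)=42, C_yy(4)=-42.
Local minima occur where both diagonal entries positive: (0, -3). Count: 1.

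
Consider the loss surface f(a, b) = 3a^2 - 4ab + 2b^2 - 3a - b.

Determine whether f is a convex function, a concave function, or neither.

f is quadratic, so its Hessian is the constant matrix H = [[6, -4], [-4, 4]].
det(H) = 8, tr(H) = 10.
det(H) > 0 and tr(H) > 0, so H is positive definite everywhere: convex.

convex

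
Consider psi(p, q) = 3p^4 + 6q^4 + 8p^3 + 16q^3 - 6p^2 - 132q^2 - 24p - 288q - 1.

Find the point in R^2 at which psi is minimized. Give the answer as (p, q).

psi(p,q) separates as A(p) + B(q) − 1, so its minimum is min A + min B − 1.
A'(p) = 12(p - 1)(p + 1)(p + 2) vanishes at p ∈ {-2, -1, 1}; B'(q) = 24(q - 3)(q + 1)(q + 4) vanishes at q ∈ {-4, -1, 3}.
Local minima of A (where A''>0): A(-2)=8, A(1)=-19. Local minima of B: B(-4)=-448, B(3)=-1134.
So the global minimum of psi is A(1) + B(3) − 1 = -19 − 1134 − 1 = -1154, attained at (1, 3).

(1, 3)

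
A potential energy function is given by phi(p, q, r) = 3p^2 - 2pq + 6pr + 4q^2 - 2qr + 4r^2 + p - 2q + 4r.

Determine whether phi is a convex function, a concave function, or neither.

phi is quadratic, so its Hessian is the constant matrix H = [[6, -2, 6], [-2, 8, -2], [6, -2, 8]].
Leading principal minors: 6, 44, 88.
All positive ⇒ H ≻ 0 ⇒ convex.

convex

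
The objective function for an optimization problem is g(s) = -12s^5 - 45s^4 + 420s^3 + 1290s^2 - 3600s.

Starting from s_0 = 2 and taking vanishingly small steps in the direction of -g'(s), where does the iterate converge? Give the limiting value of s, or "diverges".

1

g'(s) = -60(s - 4)(s - 1)(s + 3)(s + 5), so g'(2) = 4200.
Gradient descent moves in the -g' direction, i.e. s is decreasing.
The nearest critical point in that direction is s = 1, where g'' = 4320 > 0 (a local minimum). The iterate converges there.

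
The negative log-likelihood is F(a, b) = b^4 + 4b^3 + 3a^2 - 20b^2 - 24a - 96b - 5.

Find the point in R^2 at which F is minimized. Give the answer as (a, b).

F(a,b) separates as P(a) + Q(b) − 5, so its minimum is min P + min Q − 5.
P'(a) = 6a - 24 vanishes at a ∈ {4}; Q'(b) = 4(b - 3)(b + 2)(b + 4) vanishes at b ∈ {-4, -2, 3}.
Local minima of P (where P''>0): P(4)=-48. Local minima of Q: Q(-4)=64, Q(3)=-279.
So the global minimum of F is P(4) + Q(3) − 5 = -48 − 279 − 5 = -332, attained at (4, 3).

(4, 3)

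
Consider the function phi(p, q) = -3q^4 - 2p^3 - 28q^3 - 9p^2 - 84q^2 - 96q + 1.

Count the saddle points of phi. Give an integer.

3

phi separates as a function of p plus a function of q, so ∇phi=0 decouples.
∂phi/∂p = -6p(p + 3) = 0 at p ∈ {-3, 0}; ∂phi/∂q = -12(q + 1)(q + 2)(q + 4) = 0 at q ∈ {-4, -2, -1}.
The Hessian is diagonal: diag(phi_pp, phi_qq). Second derivatives: phi_pp(-3)=18, phi_pp(0)=-18; phi_qq(-4)=-72, phi_qq(-2)=24, phi_qq(-1)=-36.
Saddle points occur where the two diagonal entries have opposite signs: (-3, -4), (-3, -1), (0, -2). Count: 3.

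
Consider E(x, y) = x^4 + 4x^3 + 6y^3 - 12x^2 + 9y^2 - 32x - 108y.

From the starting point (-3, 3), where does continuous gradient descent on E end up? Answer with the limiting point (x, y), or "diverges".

E is separable, so gradient descent decouples: x follows -∂E/∂x, y follows -∂E/∂y.
∂E/∂x = 4(x - 2)(x + 1)(x + 4); at x=-3 this is 40, so x decreases.
∂E/∂y = 18(y - 2)(y + 3); at y=3 this is 108, so y decreases.
x converges to its nearest critical value -4 (a local min of the x-part); y converges to 2. The iterate converges to (-4, 2).

(-4, 2)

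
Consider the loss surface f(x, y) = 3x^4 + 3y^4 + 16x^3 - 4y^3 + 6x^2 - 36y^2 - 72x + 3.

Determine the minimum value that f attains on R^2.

f(x,y) separates as P(x) + Q(y) + 3, so its minimum is min P + min Q + 3.
P'(x) = 12(x - 1)(x + 2)(x + 3) vanishes at x ∈ {-3, -2, 1}; Q'(y) = 12y(y - 3)(y + 2) vanishes at y ∈ {-2, 0, 3}.
Local minima of P (where P''>0): P(-3)=81, P(1)=-47. Local minima of Q: Q(-2)=-64, Q(3)=-189.
So the global minimum of f is P(1) + Q(3) + 3 = -47 − 189 + 3 = -233, attained at (1, 3).

-233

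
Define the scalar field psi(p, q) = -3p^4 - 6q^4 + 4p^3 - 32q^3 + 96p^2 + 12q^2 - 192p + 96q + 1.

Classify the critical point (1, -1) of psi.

The mixed partial ∂²psi/∂p∂q is 0, so the Hessian at any point is diag(psi_pp, psi_qq) = diag(12(-3p^2 + 2p + 16), 24(-3q^2 - 8q + 1)).
At (1, -1): H = diag(180, 144).
Both eigenvalues are positive, so H is positive definite: a local minimum.

local minimum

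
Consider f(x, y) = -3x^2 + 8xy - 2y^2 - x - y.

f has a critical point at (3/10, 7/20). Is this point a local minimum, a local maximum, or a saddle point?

saddle point

The Hessian of f is constant: H = [[-6, 8], [8, -4]].
det(H) = (-6)·(-4) − 8² = -40.
Since det(H) < 0, H is indefinite and the critical point is a saddle point.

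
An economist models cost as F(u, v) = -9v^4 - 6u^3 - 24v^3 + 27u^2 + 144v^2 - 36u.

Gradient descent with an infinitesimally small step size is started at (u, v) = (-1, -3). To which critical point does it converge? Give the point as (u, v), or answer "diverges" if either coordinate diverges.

F is separable, so gradient descent decouples: u follows -∂F/∂u, v follows -∂F/∂v.
∂F/∂u = -18(u - 2)(u - 1); at u=-1 this is -108, so u increases.
∂F/∂v = -36v(v - 2)(v + 4); at v=-3 this is -540, so v increases.
u converges to its nearest critical value 1 (a local min of the u-part); v converges to 0. The iterate converges to (1, 0).

(1, 0)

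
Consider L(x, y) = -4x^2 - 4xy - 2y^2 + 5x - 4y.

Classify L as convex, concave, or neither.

L is quadratic, so its Hessian is the constant matrix H = [[-8, -4], [-4, -4]].
det(H) = 16, tr(H) = -12.
det(H) > 0 and tr(H) < 0, so H is negative definite everywhere: concave.

concave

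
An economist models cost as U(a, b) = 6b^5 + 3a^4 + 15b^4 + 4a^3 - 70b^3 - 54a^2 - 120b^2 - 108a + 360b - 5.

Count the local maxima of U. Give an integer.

U separates as a function of a plus a function of b, so ∇U=0 decouples.
∂U/∂a = 12(a - 3)(a + 1)(a + 3) = 0 at a ∈ {-3, -1, 3}; ∂U/∂b = 30(b - 2)(b - 1)(b + 2)(b + 3) = 0 at b ∈ {-3, -2, 1, 2}.
The Hessian is diagonal: diag(U_aa, U_bb). Second derivatives: U_aa(-3)=144, U_aa(-1)=-96, U_aa(3)=288; U_bb(-3)=-600, U_bb(-2)=360, U_bb(1)=-360, U_bb(2)=600.
Local maxima occur where both diagonal entries negative: (-1, -3), (-1, 1). Count: 2.

2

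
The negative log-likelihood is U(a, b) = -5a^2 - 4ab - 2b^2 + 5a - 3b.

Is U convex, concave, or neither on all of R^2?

U is quadratic, so its Hessian is the constant matrix H = [[-10, -4], [-4, -4]].
det(H) = 24, tr(H) = -14.
det(H) > 0 and tr(H) < 0, so H is negative definite everywhere: concave.

concave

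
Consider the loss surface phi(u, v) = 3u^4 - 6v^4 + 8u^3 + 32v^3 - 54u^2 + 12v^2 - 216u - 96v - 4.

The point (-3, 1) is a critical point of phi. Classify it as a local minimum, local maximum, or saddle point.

The mixed partial ∂²phi/∂u∂v is 0, so the Hessian at any point is diag(phi_uu, phi_vv) = diag(12(3u^2 + 4u - 9), 24(-3v^2 + 8v + 1)).
At (-3, 1): H = diag(72, 144).
Both eigenvalues are positive, so H is positive definite: a local minimum.

local minimum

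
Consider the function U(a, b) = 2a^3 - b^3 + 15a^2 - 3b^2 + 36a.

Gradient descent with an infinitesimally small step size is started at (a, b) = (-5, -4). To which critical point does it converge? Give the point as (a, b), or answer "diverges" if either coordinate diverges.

diverges

U is separable, so gradient descent decouples: a follows -∂U/∂a, b follows -∂U/∂b.
∂U/∂a = 6(a + 2)(a + 3); at a=-5 this is 36, so a decreases.
∂U/∂b = -3b(b + 2); at b=-4 this is -24, so b increases.
The a-coordinate has no critical point in that direction and runs off to infinity.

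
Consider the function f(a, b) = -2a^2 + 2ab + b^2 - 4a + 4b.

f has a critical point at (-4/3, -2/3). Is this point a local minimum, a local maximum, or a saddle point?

The Hessian of f is constant: H = [[-4, 2], [2, 2]].
det(H) = (-4)·2 − 2² = -12.
Since det(H) < 0, H is indefinite and the critical point is a saddle point.

saddle point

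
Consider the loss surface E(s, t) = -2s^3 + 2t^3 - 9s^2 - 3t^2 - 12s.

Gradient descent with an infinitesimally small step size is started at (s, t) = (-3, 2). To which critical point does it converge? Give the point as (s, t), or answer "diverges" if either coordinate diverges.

E is separable, so gradient descent decouples: s follows -∂E/∂s, t follows -∂E/∂t.
∂E/∂s = -6(s + 1)(s + 2); at s=-3 this is -12, so s increases.
∂E/∂t = 6t(t - 1); at t=2 this is 12, so t decreases.
s converges to its nearest critical value -2 (a local min of the s-part); t converges to 1. The iterate converges to (-2, 1).

(-2, 1)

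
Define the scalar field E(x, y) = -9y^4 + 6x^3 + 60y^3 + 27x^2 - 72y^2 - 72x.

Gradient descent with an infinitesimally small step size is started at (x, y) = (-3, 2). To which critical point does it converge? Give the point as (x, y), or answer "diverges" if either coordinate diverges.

(1, 1)

E is separable, so gradient descent decouples: x follows -∂E/∂x, y follows -∂E/∂y.
∂E/∂x = 18(x - 1)(x + 4); at x=-3 this is -72, so x increases.
∂E/∂y = -36y(y - 4)(y - 1); at y=2 this is 144, so y decreases.
x converges to its nearest critical value 1 (a local min of the x-part); y converges to 1. The iterate converges to (1, 1).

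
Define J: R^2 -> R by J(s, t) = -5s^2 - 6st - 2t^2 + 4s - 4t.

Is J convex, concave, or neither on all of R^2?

concave

J is quadratic, so its Hessian is the constant matrix H = [[-10, -6], [-6, -4]].
det(H) = 4, tr(H) = -14.
det(H) > 0 and tr(H) < 0, so H is negative definite everywhere: concave.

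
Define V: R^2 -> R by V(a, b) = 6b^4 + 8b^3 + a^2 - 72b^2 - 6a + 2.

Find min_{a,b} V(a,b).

V(a,b) separates as P(a) + Q(b) + 2, so its minimum is min P + min Q + 2.
P'(a) = 2a - 6 vanishes at a ∈ {3}; Q'(b) = 24b(b - 2)(b + 3) vanishes at b ∈ {-3, 0, 2}.
Local minima of P (where P''>0): P(3)=-9. Local minima of Q: Q(-3)=-378, Q(2)=-128.
So the global minimum of V is P(3) + Q(-3) + 2 = -9 − 378 + 2 = -385, attained at (3, -3).

-385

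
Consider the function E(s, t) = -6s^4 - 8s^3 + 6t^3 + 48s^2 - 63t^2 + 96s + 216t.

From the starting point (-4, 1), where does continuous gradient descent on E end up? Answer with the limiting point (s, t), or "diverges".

E is separable, so gradient descent decouples: s follows -∂E/∂s, t follows -∂E/∂t.
∂E/∂s = -24(s - 2)(s + 1)(s + 2); at s=-4 this is 864, so s decreases.
∂E/∂t = 18(t - 4)(t - 3); at t=1 this is 108, so t decreases.
The s-coordinate has no critical point in that direction and runs off to infinity.

diverges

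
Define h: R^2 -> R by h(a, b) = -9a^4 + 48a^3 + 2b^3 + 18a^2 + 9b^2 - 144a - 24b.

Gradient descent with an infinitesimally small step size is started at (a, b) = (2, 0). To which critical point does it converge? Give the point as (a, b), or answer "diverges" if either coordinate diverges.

h is separable, so gradient descent decouples: a follows -∂h/∂a, b follows -∂h/∂b.
∂h/∂a = -36(a - 4)(a - 1)(a + 1); at a=2 this is 216, so a decreases.
∂h/∂b = 6(b - 1)(b + 4); at b=0 this is -24, so b increases.
a converges to its nearest critical value 1 (a local min of the a-part); b converges to 1. The iterate converges to (1, 1).

(1, 1)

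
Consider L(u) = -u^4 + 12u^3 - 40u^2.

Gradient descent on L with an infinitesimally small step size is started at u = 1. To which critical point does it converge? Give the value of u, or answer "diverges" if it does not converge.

4

L'(u) = -4u(u - 5)(u - 4), so L'(1) = -48.
Gradient descent moves in the -L' direction, i.e. u is increasing.
The nearest critical point in that direction is u = 4, where L'' = 16 > 0 (a local minimum). The iterate converges there.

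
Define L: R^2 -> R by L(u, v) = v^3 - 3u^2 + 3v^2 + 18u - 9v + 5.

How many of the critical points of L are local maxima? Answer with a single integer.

L separates as a function of u plus a function of v, so ∇L=0 decouples.
∂L/∂u = -6(u - 3) = 0 at u ∈ {3}; ∂L/∂v = 3(v - 1)(v + 3) = 0 at v ∈ {-3, 1}.
The Hessian is diagonal: diag(L_uu, L_vv). Second derivatives: L_uu(3)=-6; L_vv(-3)=-12, L_vv(1)=12.
Local maxima occur where both diagonal entries negative: (3, -3). Count: 1.

1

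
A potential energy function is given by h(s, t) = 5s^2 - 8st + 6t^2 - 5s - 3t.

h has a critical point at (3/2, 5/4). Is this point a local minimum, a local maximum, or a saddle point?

The Hessian of h is constant: H = [[10, -8], [-8, 12]].
det(H) = 10·12 − (-8)² = 56.
det(H) > 0 and tr(H) = 22 > 0, so H is positive definite and the point is a local minimum.

local minimum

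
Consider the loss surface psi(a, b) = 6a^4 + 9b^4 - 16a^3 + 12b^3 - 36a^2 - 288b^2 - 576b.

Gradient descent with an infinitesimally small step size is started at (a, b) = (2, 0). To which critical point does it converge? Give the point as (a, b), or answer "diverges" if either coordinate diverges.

(3, 4)

psi is separable, so gradient descent decouples: a follows -∂psi/∂a, b follows -∂psi/∂b.
∂psi/∂a = 24a(a - 3)(a + 1); at a=2 this is -144, so a increases.
∂psi/∂b = 36(b - 4)(b + 1)(b + 4); at b=0 this is -576, so b increases.
a converges to its nearest critical value 3 (a local min of the a-part); b converges to 4. The iterate converges to (3, 4).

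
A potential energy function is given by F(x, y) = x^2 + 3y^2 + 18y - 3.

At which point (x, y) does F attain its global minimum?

(0, -3)

F(x,y) separates as P(x) + Q(y) − 3, so its minimum is min P + min Q − 3.
P'(x) = 2x vanishes at x ∈ {0}; Q'(y) = 6y + 18 vanishes at y ∈ {-3}.
Local minima of P (where P''>0): P(0)=0. Local minima of Q: Q(-3)=-27.
So the global minimum of F is P(0) + Q(-3) − 3 = 0 − 27 − 3 = -30, attained at (0, -3).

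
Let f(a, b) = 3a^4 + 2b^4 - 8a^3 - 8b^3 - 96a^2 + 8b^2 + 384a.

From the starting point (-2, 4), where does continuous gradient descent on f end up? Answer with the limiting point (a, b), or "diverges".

f is separable, so gradient descent decouples: a follows -∂f/∂a, b follows -∂f/∂b.
∂f/∂a = 12(a - 4)(a - 2)(a + 4); at a=-2 this is 576, so a decreases.
∂f/∂b = 8b(b - 2)(b - 1); at b=4 this is 192, so b decreases.
a converges to its nearest critical value -4 (a local min of the a-part); b converges to 2. The iterate converges to (-4, 2).

(-4, 2)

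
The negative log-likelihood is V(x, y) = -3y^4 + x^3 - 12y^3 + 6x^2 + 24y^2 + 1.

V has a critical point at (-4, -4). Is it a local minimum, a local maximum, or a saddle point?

local maximum

The mixed partial ∂²V/∂x∂y is 0, so the Hessian at any point is diag(V_xx, V_yy) = diag(6(x + 2), 12(-3y^2 - 6y + 4)).
At (-4, -4): H = diag(-12, -240).
Both eigenvalues are negative, so H is negative definite: a local maximum.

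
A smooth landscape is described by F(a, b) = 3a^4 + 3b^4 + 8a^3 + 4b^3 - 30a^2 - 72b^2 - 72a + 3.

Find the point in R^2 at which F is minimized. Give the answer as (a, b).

(2, -4)

F(a,b) separates as P(a) + Q(b) + 3, so its minimum is min P + min Q + 3.
P'(a) = 12(a - 2)(a + 1)(a + 3) vanishes at a ∈ {-3, -1, 2}; Q'(b) = 12b(b - 3)(b + 4) vanishes at b ∈ {-4, 0, 3}.
Local minima of P (where P''>0): P(-3)=-27, P(2)=-152. Local minima of Q: Q(-4)=-640, Q(3)=-297.
So the global minimum of F is P(2) + Q(-4) + 3 = -152 − 640 + 3 = -789, attained at (2, -4).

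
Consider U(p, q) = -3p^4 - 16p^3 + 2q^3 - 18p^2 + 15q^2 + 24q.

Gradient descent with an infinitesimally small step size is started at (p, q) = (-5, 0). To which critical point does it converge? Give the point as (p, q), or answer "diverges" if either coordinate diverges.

diverges

U is separable, so gradient descent decouples: p follows -∂U/∂p, q follows -∂U/∂q.
∂U/∂p = -12p(p + 1)(p + 3); at p=-5 this is 480, so p decreases.
∂U/∂q = 6(q + 1)(q + 4); at q=0 this is 24, so q decreases.
The p-coordinate has no critical point in that direction and runs off to infinity.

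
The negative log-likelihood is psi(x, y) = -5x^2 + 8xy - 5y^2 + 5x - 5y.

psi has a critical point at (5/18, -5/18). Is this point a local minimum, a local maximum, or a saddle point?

local maximum

The Hessian of psi is constant: H = [[-10, 8], [8, -10]].
det(H) = (-10)·(-10) − 8² = 36.
det(H) > 0 and tr(H) = -20 < 0, so H is negative definite and the point is a local maximum.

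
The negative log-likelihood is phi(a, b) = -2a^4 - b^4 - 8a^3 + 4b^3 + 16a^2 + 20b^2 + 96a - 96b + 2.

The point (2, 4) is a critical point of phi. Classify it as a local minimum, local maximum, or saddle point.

local maximum

The mixed partial ∂²phi/∂a∂b is 0, so the Hessian at any point is diag(phi_aa, phi_bb) = diag(8(-3a^2 - 6a + 4), 4(-3b^2 + 6b + 10)).
At (2, 4): H = diag(-160, -56).
Both eigenvalues are negative, so H is negative definite: a local maximum.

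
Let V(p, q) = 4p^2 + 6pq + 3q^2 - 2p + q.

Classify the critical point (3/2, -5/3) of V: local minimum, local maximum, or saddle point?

local minimum

The Hessian of V is constant: H = [[8, 6], [6, 6]].
det(H) = 8·6 − 6² = 12.
det(H) > 0 and tr(H) = 14 > 0, so H is positive definite and the point is a local minimum.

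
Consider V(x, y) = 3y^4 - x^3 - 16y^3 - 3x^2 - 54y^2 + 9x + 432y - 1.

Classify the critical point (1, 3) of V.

The mixed partial ∂²V/∂x∂y is 0, so the Hessian at any point is diag(V_xx, V_yy) = diag(-6(x + 1), 12(3y^2 - 8y - 9)).
At (1, 3): H = diag(-12, -72).
Both eigenvalues are negative, so H is negative definite: a local maximum.

local maximum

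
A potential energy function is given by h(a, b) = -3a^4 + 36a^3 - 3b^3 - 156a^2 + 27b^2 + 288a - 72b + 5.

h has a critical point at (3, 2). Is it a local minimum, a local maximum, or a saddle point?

local minimum

The mixed partial ∂²h/∂a∂b is 0, so the Hessian at any point is diag(h_aa, h_bb) = diag(12(-3a^2 + 18a - 26), 18(-b + 3)).
At (3, 2): H = diag(12, 18).
Both eigenvalues are positive, so H is positive definite: a local minimum.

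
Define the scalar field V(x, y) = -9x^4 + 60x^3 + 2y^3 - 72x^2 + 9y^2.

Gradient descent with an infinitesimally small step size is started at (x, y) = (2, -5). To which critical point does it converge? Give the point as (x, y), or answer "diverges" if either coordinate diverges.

diverges

V is separable, so gradient descent decouples: x follows -∂V/∂x, y follows -∂V/∂y.
∂V/∂x = -36x(x - 4)(x - 1); at x=2 this is 144, so x decreases.
∂V/∂y = 6y(y + 3); at y=-5 this is 60, so y decreases.
The y-coordinate has no critical point in that direction and runs off to infinity.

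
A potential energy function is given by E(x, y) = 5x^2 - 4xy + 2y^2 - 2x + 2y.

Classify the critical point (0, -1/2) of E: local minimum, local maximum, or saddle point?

The Hessian of E is constant: H = [[10, -4], [-4, 4]].
det(H) = 10·4 − (-4)² = 24.
det(H) > 0 and tr(H) = 14 > 0, so H is positive definite and the point is a local minimum.

local minimum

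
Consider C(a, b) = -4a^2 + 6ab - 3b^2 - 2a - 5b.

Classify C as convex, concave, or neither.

concave

C is quadratic, so its Hessian is the constant matrix H = [[-8, 6], [6, -6]].
det(H) = 12, tr(H) = -14.
det(H) > 0 and tr(H) < 0, so H is negative definite everywhere: concave.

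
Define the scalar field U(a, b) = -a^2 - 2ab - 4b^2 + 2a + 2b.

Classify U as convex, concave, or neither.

U is quadratic, so its Hessian is the constant matrix H = [[-2, -2], [-2, -8]].
det(H) = 12, tr(H) = -10.
det(H) > 0 and tr(H) < 0, so H is negative definite everywhere: concave.

concave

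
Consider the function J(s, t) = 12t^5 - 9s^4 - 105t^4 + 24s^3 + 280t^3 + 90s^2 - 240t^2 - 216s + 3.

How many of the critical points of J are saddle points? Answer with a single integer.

6

J separates as a function of s plus a function of t, so ∇J=0 decouples.
∂J/∂s = -36(s - 3)(s - 1)(s + 2) = 0 at s ∈ {-2, 1, 3}; ∂J/∂t = 60t(t - 4)(t - 2)(t - 1) = 0 at t ∈ {0, 1, 2, 4}.
The Hessian is diagonal: diag(J_ss, J_tt). Second derivatives: J_ss(-2)=-540, J_ss(1)=216, J_ss(3)=-360; J_tt(0)=-480, J_tt(1)=180, J_tt(2)=-240, J_tt(4)=1440.
Saddle points occur where the two diagonal entries have opposite signs: (-2, 1), (-2, 4), (1, 0), (1, 2), (3, 1), (3, 4). Count: 6.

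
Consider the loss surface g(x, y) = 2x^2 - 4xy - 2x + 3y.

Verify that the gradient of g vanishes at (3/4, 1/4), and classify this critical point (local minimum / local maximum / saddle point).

∇g = (4x - 4y - 2, -4x + 3); substituting (3/4, 1/4) gives ∇g = (0, 0), so (3/4, 1/4) is indeed a critical point.
The Hessian of g is constant: H = [[4, -4], [-4, 0]].
det(H) = 4·0 − (-4)² = -16.
Since det(H) < 0, H is indefinite and the critical point is a saddle point.

saddle point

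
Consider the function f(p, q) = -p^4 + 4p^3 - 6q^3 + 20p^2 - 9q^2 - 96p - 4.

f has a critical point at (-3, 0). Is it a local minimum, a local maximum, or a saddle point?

The mixed partial ∂²f/∂p∂q is 0, so the Hessian at any point is diag(f_pp, f_qq) = diag(4(-3p^2 + 6p + 10), -18(2q + 1)).
At (-3, 0): H = diag(-140, -18).
Both eigenvalues are negative, so H is negative definite: a local maximum.

local maximum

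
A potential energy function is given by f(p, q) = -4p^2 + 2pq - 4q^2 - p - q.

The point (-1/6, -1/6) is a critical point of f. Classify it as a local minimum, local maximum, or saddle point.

local maximum

The Hessian of f is constant: H = [[-8, 2], [2, -8]].
det(H) = (-8)·(-8) − 2² = 60.
det(H) > 0 and tr(H) = -16 < 0, so H is negative definite and the point is a local maximum.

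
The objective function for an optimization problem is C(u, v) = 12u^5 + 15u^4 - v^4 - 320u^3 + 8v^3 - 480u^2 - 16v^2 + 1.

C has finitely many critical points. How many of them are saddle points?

C separates as a function of u plus a function of v, so ∇C=0 decouples.
∂C/∂u = 60u(u - 4)(u + 1)(u + 4) = 0 at u ∈ {-4, -1, 0, 4}; ∂C/∂v = -4v(v - 4)(v - 2) = 0 at v ∈ {0, 2, 4}.
The Hessian is diagonal: diag(C_uu, C_vv). Second derivatives: C_uu(-4)=-5760, C_uu(-1)=900, C_uu(0)=-960, C_uu(4)=9600; C_vv(0)=-32, C_vv(2)=16, C_vv(4)=-32.
Saddle points occur where the two diagonal entries have opposite signs: (-4, 2), (-1, 0), (-1, 4), (0, 2), (4, 0), (4, 4). Count: 6.

6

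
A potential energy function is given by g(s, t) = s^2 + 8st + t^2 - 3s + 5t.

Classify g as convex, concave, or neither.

g is quadratic, so its Hessian is the constant matrix H = [[2, 8], [8, 2]].
det(H) = -60, tr(H) = 4.
det(H) < 0, so H is indefinite: neither convex nor concave.

neither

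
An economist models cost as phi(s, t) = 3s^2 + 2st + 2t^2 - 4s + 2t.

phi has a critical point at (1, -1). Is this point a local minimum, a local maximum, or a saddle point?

local minimum

The Hessian of phi is constant: H = [[6, 2], [2, 4]].
det(H) = 6·4 − 2² = 20.
det(H) > 0 and tr(H) = 10 > 0, so H is positive definite and the point is a local minimum.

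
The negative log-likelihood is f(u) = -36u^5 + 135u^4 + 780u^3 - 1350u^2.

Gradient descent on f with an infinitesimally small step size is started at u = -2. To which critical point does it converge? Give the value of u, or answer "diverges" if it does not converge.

-3

f'(u) = -180u(u - 5)(u - 1)(u + 3), so f'(-2) = 7560.
Gradient descent moves in the -f' direction, i.e. u is decreasing.
The nearest critical point in that direction is u = -3, where f'' = 17280 > 0 (a local minimum). The iterate converges there.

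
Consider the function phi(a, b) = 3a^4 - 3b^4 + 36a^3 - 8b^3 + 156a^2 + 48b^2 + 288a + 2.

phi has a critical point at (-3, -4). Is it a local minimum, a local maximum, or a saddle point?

The mixed partial ∂²phi/∂a∂b is 0, so the Hessian at any point is diag(phi_aa, phi_bb) = diag(12(3a^2 + 18a + 26), 12(-3b^2 - 4b + 8)).
At (-3, -4): H = diag(-12, -288).
Both eigenvalues are negative, so H is negative definite: a local maximum.

local maximum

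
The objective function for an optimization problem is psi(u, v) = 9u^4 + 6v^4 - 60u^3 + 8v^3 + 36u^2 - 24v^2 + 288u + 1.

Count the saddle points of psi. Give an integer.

psi separates as a function of u plus a function of v, so ∇psi=0 decouples.
∂psi/∂u = 36(u - 4)(u - 2)(u + 1) = 0 at u ∈ {-1, 2, 4}; ∂psi/∂v = 24v(v - 1)(v + 2) = 0 at v ∈ {-2, 0, 1}.
The Hessian is diagonal: diag(psi_uu, psi_vv). Second derivatives: psi_uu(-1)=540, psi_uu(2)=-216, psi_uu(4)=360; psi_vv(-2)=144, psi_vv(0)=-48, psi_vv(1)=72.
Saddle points occur where the two diagonal entries have opposite signs: (-1, 0), (2, -2), (2, 1), (4, 0). Count: 4.

4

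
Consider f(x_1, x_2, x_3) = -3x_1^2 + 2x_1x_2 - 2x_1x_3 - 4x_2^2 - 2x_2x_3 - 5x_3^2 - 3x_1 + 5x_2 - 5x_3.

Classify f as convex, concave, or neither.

f is quadratic, so its Hessian is the constant matrix H = [[-6, 2, -2], [2, -8, -2], [-2, -2, -10]].
Leading principal minors: -6, 44, -368.
Signs alternate −, +, − ⇒ H ≺ 0 ⇒ concave.

concave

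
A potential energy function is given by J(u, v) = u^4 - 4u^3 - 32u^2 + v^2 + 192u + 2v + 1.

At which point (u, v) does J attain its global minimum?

J(u,v) separates as P(u) + Q(v) + 1, so its minimum is min P + min Q + 1.
P'(u) = 4(u - 4)(u - 3)(u + 4) vanishes at u ∈ {-4, 3, 4}; Q'(v) = 2v + 2 vanishes at v ∈ {-1}.
Local minima of P (where P''>0): P(-4)=-768, P(4)=256. Local minima of Q: Q(-1)=-1.
So the global minimum of J is P(-4) + Q(-1) + 1 = -768 − 1 + 1 = -768, attained at (-4, -1).

(-4, -1)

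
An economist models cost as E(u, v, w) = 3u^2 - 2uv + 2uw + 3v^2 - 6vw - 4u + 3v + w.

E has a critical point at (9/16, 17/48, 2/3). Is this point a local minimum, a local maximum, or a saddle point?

The Hessian is constant: H = [[6, -2, 2], [-2, 6, -6], [2, -6, 0]].
Leading principal minors: Δ₁ = 6, Δ₂ = 32, Δ₃ = -192.
The minors fit neither the all-positive nor the alternating-sign pattern, so H is indefinite: a saddle point.

saddle point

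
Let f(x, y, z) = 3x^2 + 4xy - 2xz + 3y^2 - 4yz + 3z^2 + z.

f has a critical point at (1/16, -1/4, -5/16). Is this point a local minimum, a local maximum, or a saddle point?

The Hessian is constant: H = [[6, 4, -2], [4, 6, -4], [-2, -4, 6]].
Leading principal minors: Δ₁ = 6, Δ₂ = 20, Δ₃ = 64.
All leading minors are positive, so H is positive definite: a local minimum.

local minimum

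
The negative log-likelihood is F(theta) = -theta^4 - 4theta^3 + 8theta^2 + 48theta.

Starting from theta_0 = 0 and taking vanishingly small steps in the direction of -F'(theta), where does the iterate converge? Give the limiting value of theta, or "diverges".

F'(theta) = -4(theta - 2)(theta + 2)(theta + 3), so F'(0) = 48.
Gradient descent moves in the -F' direction, i.e. theta is decreasing.
The nearest critical point in that direction is theta = -2, where F'' = 16 > 0 (a local minimum). The iterate converges there.

-2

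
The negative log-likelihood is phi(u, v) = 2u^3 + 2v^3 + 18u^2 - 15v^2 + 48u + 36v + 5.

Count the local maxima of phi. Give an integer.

phi separates as a function of u plus a function of v, so ∇phi=0 decouples.
∂phi/∂u = 6(u + 2)(u + 4) = 0 at u ∈ {-4, -2}; ∂phi/∂v = 6(v - 3)(v - 2) = 0 at v ∈ {2, 3}.
The Hessian is diagonal: diag(phi_uu, phi_vv). Second derivatives: phi_uu(-4)=-12, phi_uu(-2)=12; phi_vv(2)=-6, phi_vv(3)=6.
Local maxima occur where both diagonal entries negative: (-4, 2). Count: 1.

1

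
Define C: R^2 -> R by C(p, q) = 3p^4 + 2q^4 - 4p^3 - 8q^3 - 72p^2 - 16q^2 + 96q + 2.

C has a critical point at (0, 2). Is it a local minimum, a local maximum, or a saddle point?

local maximum

The mixed partial ∂²C/∂p∂q is 0, so the Hessian at any point is diag(C_pp, C_qq) = diag(12(3p^2 - 2p - 12), 8(3q^2 - 6q - 4)).
At (0, 2): H = diag(-144, -32).
Both eigenvalues are negative, so H is negative definite: a local maximum.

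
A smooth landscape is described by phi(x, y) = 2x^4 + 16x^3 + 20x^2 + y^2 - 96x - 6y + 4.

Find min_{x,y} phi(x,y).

phi(x,y) separates as P(x) + Q(y) + 4, so its minimum is min P + min Q + 4.
P'(x) = 8(x - 1)(x + 3)(x + 4) vanishes at x ∈ {-4, -3, 1}; Q'(y) = 2y - 6 vanishes at y ∈ {3}.
Local minima of P (where P''>0): P(-4)=192, P(1)=-58. Local minima of Q: Q(3)=-9.
So the global minimum of phi is P(1) + Q(3) + 4 = -58 − 9 + 4 = -63, attained at (1, 3).

-63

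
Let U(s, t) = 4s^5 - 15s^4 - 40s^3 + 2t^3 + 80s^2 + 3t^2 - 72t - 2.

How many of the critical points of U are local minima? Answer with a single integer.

2

U separates as a function of s plus a function of t, so ∇U=0 decouples.
∂U/∂s = 20s(s - 4)(s - 1)(s + 2) = 0 at s ∈ {-2, 0, 1, 4}; ∂U/∂t = 6(t - 3)(t + 4) = 0 at t ∈ {-4, 3}.
The Hessian is diagonal: diag(U_ss, U_tt). Second derivatives: U_ss(-2)=-720, U_ss(0)=160, U_ss(1)=-180, U_ss(4)=1440; U_tt(-4)=-42, U_tt(3)=42.
Local minima occur where both diagonal entries positive: (0, 3), (4, 3). Count: 2.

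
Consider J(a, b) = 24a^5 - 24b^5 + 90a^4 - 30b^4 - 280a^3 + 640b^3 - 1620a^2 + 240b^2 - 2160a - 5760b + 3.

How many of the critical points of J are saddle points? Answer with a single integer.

J separates as a function of a plus a function of b, so ∇J=0 decouples.
∂J/∂a = 120(a - 3)(a + 1)(a + 2)(a + 3) = 0 at a ∈ {-3, -2, -1, 3}; ∂J/∂b = -120(b - 3)(b - 2)(b + 2)(b + 4) = 0 at b ∈ {-4, -2, 2, 3}.
The Hessian is diagonal: diag(J_aa, J_bb). Second derivatives: J_aa(-3)=-1440, J_aa(-2)=600, J_aa(-1)=-960, J_aa(3)=14400; J_bb(-4)=10080, J_bb(-2)=-4800, J_bb(2)=2880, J_bb(3)=-4200.
Saddle points occur where the two diagonal entries have opposite signs: (-3, -4), (-3, 2), (-2, -2), (-2, 3), (-1, -4), (-1, 2), (3, -2), (3, 3). Count: 8.

8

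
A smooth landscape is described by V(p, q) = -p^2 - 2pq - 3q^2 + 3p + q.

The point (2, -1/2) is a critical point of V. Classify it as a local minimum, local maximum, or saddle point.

The Hessian of V is constant: H = [[-2, -2], [-2, -6]].
det(H) = (-2)·(-6) − (-2)² = 8.
det(H) > 0 and tr(H) = -8 < 0, so H is negative definite and the point is a local maximum.

local maximum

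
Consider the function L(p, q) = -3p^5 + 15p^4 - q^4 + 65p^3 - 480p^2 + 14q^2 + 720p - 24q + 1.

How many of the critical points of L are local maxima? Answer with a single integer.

4

L separates as a function of p plus a function of q, so ∇L=0 decouples.
∂L/∂p = -15(p - 4)(p - 3)(p - 1)(p + 4) = 0 at p ∈ {-4, 1, 3, 4}; ∂L/∂q = -4(q - 2)(q - 1)(q + 3) = 0 at q ∈ {-3, 1, 2}.
The Hessian is diagonal: diag(L_pp, L_qq). Second derivatives: L_pp(-4)=4200, L_pp(1)=-450, L_pp(3)=210, L_pp(4)=-360; L_qq(-3)=-80, L_qq(1)=16, L_qq(2)=-20.
Local maxima occur where both diagonal entries negative: (1, -3), (1, 2), (4, -3), (4, 2). Count: 4.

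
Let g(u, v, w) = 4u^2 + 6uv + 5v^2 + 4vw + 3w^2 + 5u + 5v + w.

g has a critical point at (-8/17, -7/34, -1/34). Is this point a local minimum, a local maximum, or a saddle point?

The Hessian is constant: H = [[8, 6, 0], [6, 10, 4], [0, 4, 6]].
Leading principal minors: Δ₁ = 8, Δ₂ = 44, Δ₃ = 136.
All leading minors are positive, so H is positive definite: a local minimum.

local minimum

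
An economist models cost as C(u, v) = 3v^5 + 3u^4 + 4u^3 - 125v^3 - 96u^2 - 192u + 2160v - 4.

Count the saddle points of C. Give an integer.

6

C separates as a function of u plus a function of v, so ∇C=0 decouples.
∂C/∂u = 12(u - 4)(u + 1)(u + 4) = 0 at u ∈ {-4, -1, 4}; ∂C/∂v = 15(v - 4)(v - 3)(v + 3)(v + 4) = 0 at v ∈ {-4, -3, 3, 4}.
The Hessian is diagonal: diag(C_uu, C_vv). Second derivatives: C_uu(-4)=288, C_uu(-1)=-180, C_uu(4)=480; C_vv(-4)=-840, C_vv(-3)=630, C_vv(3)=-630, C_vv(4)=840.
Saddle points occur where the two diagonal entries have opposite signs: (-4, -4), (-4, 3), (-1, -3), (-1, 4), (4, -4), (4, 3). Count: 6.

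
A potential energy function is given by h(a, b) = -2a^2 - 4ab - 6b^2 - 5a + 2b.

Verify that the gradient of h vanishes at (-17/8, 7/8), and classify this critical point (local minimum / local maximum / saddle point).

local maximum

∇h = (-4a - 4b - 5, -4a - 12b + 2); substituting (-17/8, 7/8) gives ∇h = (0, 0), so (-17/8, 7/8) is indeed a critical point.
The Hessian of h is constant: H = [[-4, -4], [-4, -12]].
det(H) = (-4)·(-12) − (-4)² = 32.
det(H) > 0 and tr(H) = -16 < 0, so H is negative definite and the point is a local maximum.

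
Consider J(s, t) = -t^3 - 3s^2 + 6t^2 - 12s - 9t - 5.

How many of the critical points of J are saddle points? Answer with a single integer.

J separates as a function of s plus a function of t, so ∇J=0 decouples.
∂J/∂s = -6(s + 2) = 0 at s ∈ {-2}; ∂J/∂t = -3(t - 3)(t - 1) = 0 at t ∈ {1, 3}.
The Hessian is diagonal: diag(J_ss, J_tt). Second derivatives: J_ss(-2)=-6; J_tt(1)=6, J_tt(3)=-6.
Saddle points occur where the two diagonal entries have opposite signs: (-2, 1). Count: 1.

1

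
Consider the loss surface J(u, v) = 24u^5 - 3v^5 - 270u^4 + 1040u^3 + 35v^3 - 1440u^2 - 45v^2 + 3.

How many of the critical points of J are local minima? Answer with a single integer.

4

J separates as a function of u plus a function of v, so ∇J=0 decouples.
∂J/∂u = 120u(u - 4)(u - 3)(u - 2) = 0 at u ∈ {0, 2, 3, 4}; ∂J/∂v = -15v(v - 2)(v - 1)(v + 3) = 0 at v ∈ {-3, 0, 1, 2}.
The Hessian is diagonal: diag(J_uu, J_vv). Second derivatives: J_uu(0)=-2880, J_uu(2)=480, J_uu(3)=-360, J_uu(4)=960; J_vv(-3)=900, J_vv(0)=-90, J_vv(1)=60, J_vv(2)=-150.
Local minima occur where both diagonal entries positive: (2, -3), (2, 1), (4, -3), (4, 1). Count: 4.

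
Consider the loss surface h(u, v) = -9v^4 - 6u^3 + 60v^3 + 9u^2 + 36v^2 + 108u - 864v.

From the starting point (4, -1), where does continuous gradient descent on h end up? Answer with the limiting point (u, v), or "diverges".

diverges

h is separable, so gradient descent decouples: u follows -∂h/∂u, v follows -∂h/∂v.
∂h/∂u = -18(u - 3)(u + 2); at u=4 this is -108, so u increases.
∂h/∂v = -36(v - 4)(v - 3)(v + 2); at v=-1 this is -720, so v increases.
The u-coordinate has no critical point in that direction and runs off to infinity.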